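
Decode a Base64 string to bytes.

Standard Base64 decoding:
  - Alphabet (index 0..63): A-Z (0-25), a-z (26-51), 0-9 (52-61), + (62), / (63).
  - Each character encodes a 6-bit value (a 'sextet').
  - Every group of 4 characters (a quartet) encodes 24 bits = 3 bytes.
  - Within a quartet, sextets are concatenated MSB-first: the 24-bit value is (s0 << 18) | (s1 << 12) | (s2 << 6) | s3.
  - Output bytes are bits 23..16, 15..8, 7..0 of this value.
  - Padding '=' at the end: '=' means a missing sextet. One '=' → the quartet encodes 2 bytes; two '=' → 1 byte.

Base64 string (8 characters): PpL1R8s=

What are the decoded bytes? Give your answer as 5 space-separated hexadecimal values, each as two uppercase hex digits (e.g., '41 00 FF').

After char 0 ('P'=15): chars_in_quartet=1 acc=0xF bytes_emitted=0
After char 1 ('p'=41): chars_in_quartet=2 acc=0x3E9 bytes_emitted=0
After char 2 ('L'=11): chars_in_quartet=3 acc=0xFA4B bytes_emitted=0
After char 3 ('1'=53): chars_in_quartet=4 acc=0x3E92F5 -> emit 3E 92 F5, reset; bytes_emitted=3
After char 4 ('R'=17): chars_in_quartet=1 acc=0x11 bytes_emitted=3
After char 5 ('8'=60): chars_in_quartet=2 acc=0x47C bytes_emitted=3
After char 6 ('s'=44): chars_in_quartet=3 acc=0x11F2C bytes_emitted=3
Padding '=': partial quartet acc=0x11F2C -> emit 47 CB; bytes_emitted=5

Answer: 3E 92 F5 47 CB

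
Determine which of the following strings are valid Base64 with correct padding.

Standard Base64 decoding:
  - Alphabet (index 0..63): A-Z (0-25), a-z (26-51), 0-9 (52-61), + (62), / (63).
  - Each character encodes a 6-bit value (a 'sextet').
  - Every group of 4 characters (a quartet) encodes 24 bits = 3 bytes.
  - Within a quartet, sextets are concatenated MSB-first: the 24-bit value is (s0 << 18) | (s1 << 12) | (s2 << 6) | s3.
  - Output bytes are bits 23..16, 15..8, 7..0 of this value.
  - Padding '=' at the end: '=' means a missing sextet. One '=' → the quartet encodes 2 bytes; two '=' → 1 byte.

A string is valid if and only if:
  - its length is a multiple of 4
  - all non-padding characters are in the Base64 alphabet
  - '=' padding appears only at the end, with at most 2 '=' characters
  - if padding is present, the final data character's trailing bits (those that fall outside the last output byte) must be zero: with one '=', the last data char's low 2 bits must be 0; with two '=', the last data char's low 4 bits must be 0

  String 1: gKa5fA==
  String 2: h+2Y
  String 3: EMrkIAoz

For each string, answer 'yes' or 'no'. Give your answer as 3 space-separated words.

String 1: 'gKa5fA==' → valid
String 2: 'h+2Y' → valid
String 3: 'EMrkIAoz' → valid

Answer: yes yes yes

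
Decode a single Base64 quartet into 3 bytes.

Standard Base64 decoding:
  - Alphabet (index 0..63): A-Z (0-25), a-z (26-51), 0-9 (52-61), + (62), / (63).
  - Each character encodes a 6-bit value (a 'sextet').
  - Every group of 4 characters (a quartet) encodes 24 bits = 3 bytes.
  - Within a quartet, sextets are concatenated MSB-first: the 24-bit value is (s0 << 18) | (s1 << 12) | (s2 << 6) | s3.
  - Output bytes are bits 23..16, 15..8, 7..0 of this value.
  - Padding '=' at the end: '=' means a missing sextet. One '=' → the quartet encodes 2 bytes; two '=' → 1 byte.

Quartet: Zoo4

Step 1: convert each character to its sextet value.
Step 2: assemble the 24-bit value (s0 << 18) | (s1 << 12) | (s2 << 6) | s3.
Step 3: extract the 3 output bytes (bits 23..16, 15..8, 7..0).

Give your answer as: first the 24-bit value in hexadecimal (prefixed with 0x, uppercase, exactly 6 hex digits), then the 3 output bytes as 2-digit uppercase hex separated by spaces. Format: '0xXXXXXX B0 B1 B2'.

Answer: 0x668A38 66 8A 38

Derivation:
Sextets: Z=25, o=40, o=40, 4=56
24-bit: (25<<18) | (40<<12) | (40<<6) | 56
      = 0x640000 | 0x028000 | 0x000A00 | 0x000038
      = 0x668A38
Bytes: (v>>16)&0xFF=66, (v>>8)&0xFF=8A, v&0xFF=38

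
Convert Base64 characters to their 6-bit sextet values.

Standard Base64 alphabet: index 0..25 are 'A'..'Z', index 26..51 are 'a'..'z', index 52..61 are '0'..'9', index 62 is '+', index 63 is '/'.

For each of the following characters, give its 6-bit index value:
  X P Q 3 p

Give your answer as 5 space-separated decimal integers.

'X': A..Z range, ord('X') − ord('A') = 23
'P': A..Z range, ord('P') − ord('A') = 15
'Q': A..Z range, ord('Q') − ord('A') = 16
'3': 0..9 range, 52 + ord('3') − ord('0') = 55
'p': a..z range, 26 + ord('p') − ord('a') = 41

Answer: 23 15 16 55 41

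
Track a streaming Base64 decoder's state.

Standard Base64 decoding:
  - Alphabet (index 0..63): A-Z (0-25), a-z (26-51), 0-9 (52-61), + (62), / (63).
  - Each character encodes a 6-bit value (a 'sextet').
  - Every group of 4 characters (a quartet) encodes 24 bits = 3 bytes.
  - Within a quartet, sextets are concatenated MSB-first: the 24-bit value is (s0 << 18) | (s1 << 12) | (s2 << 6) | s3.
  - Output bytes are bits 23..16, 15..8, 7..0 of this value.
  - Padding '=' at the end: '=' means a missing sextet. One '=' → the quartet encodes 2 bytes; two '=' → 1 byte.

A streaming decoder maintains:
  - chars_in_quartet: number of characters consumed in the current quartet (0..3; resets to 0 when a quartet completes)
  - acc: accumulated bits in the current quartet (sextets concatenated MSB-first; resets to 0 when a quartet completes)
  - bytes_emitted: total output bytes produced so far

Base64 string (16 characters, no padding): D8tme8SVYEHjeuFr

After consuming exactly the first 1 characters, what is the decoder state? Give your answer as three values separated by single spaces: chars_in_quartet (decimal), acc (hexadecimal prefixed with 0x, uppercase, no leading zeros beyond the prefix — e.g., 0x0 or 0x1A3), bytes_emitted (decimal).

After char 0 ('D'=3): chars_in_quartet=1 acc=0x3 bytes_emitted=0

Answer: 1 0x3 0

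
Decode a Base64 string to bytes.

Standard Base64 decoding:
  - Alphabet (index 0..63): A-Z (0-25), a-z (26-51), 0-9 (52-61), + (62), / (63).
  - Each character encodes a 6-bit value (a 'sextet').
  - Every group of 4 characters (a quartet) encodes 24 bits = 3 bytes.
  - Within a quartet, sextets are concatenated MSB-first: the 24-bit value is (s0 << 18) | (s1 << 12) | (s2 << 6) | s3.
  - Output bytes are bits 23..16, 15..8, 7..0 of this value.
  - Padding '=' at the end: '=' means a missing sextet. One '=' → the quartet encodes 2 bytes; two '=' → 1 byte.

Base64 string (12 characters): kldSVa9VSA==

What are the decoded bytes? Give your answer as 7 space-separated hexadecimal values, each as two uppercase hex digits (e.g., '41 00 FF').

After char 0 ('k'=36): chars_in_quartet=1 acc=0x24 bytes_emitted=0
After char 1 ('l'=37): chars_in_quartet=2 acc=0x925 bytes_emitted=0
After char 2 ('d'=29): chars_in_quartet=3 acc=0x2495D bytes_emitted=0
After char 3 ('S'=18): chars_in_quartet=4 acc=0x925752 -> emit 92 57 52, reset; bytes_emitted=3
After char 4 ('V'=21): chars_in_quartet=1 acc=0x15 bytes_emitted=3
After char 5 ('a'=26): chars_in_quartet=2 acc=0x55A bytes_emitted=3
After char 6 ('9'=61): chars_in_quartet=3 acc=0x156BD bytes_emitted=3
After char 7 ('V'=21): chars_in_quartet=4 acc=0x55AF55 -> emit 55 AF 55, reset; bytes_emitted=6
After char 8 ('S'=18): chars_in_quartet=1 acc=0x12 bytes_emitted=6
After char 9 ('A'=0): chars_in_quartet=2 acc=0x480 bytes_emitted=6
Padding '==': partial quartet acc=0x480 -> emit 48; bytes_emitted=7

Answer: 92 57 52 55 AF 55 48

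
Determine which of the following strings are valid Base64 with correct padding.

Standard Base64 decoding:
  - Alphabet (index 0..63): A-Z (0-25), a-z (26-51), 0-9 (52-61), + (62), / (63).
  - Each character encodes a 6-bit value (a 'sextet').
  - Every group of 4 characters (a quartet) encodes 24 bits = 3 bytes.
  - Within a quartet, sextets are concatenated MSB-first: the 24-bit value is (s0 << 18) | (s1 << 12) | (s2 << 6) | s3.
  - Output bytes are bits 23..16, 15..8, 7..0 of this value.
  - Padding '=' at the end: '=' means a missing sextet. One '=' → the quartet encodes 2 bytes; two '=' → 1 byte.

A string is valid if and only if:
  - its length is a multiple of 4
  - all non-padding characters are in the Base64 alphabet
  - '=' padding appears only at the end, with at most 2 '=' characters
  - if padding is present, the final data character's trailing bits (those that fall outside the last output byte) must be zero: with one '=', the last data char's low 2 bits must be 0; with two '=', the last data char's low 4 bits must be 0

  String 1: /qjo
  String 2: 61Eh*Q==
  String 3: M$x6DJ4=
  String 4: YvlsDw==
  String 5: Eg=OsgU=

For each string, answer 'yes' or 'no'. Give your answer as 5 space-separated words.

String 1: '/qjo' → valid
String 2: '61Eh*Q==' → invalid (bad char(s): ['*'])
String 3: 'M$x6DJ4=' → invalid (bad char(s): ['$'])
String 4: 'YvlsDw==' → valid
String 5: 'Eg=OsgU=' → invalid (bad char(s): ['=']; '=' in middle)

Answer: yes no no yes no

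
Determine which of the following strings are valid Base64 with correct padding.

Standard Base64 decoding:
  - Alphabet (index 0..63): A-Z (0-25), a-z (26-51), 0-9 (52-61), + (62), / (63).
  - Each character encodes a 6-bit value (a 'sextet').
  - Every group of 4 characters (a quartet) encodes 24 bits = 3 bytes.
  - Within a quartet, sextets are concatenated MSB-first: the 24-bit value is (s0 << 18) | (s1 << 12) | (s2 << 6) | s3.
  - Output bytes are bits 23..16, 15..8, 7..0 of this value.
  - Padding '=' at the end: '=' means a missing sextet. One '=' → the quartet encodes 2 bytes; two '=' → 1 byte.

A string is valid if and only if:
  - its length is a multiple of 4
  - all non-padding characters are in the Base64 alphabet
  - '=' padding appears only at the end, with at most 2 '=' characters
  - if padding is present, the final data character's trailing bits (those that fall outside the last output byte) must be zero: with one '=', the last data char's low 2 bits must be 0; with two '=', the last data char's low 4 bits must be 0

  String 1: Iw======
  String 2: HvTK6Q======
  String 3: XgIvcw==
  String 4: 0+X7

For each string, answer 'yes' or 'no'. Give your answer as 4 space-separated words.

Answer: no no yes yes

Derivation:
String 1: 'Iw======' → invalid (6 pad chars (max 2))
String 2: 'HvTK6Q======' → invalid (6 pad chars (max 2))
String 3: 'XgIvcw==' → valid
String 4: '0+X7' → valid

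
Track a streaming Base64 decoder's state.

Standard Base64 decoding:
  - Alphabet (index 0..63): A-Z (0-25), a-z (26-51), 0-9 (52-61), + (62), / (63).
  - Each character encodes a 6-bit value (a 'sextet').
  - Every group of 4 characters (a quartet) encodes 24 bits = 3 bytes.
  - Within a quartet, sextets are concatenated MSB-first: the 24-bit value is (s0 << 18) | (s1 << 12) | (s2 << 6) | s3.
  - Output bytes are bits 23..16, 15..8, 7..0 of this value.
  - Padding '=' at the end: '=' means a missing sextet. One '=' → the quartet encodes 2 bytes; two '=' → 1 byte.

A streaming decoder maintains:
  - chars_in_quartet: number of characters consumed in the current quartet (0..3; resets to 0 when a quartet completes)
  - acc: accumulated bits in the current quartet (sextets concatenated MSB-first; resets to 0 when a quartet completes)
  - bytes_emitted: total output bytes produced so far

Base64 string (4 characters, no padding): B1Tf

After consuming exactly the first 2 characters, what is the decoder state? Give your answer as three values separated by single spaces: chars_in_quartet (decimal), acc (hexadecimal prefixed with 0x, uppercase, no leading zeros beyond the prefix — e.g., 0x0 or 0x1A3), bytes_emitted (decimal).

Answer: 2 0x75 0

Derivation:
After char 0 ('B'=1): chars_in_quartet=1 acc=0x1 bytes_emitted=0
After char 1 ('1'=53): chars_in_quartet=2 acc=0x75 bytes_emitted=0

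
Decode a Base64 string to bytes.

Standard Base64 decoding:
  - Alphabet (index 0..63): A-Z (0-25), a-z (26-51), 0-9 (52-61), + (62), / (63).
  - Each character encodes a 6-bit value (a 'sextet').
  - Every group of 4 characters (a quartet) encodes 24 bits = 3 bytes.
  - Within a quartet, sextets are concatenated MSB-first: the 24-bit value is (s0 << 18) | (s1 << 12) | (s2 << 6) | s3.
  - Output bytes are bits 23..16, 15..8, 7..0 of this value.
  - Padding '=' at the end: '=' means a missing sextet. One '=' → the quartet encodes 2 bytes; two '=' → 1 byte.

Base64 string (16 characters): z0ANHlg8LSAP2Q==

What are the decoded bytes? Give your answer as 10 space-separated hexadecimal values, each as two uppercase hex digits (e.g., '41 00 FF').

Answer: CF 40 0D 1E 58 3C 2D 20 0F D9

Derivation:
After char 0 ('z'=51): chars_in_quartet=1 acc=0x33 bytes_emitted=0
After char 1 ('0'=52): chars_in_quartet=2 acc=0xCF4 bytes_emitted=0
After char 2 ('A'=0): chars_in_quartet=3 acc=0x33D00 bytes_emitted=0
After char 3 ('N'=13): chars_in_quartet=4 acc=0xCF400D -> emit CF 40 0D, reset; bytes_emitted=3
After char 4 ('H'=7): chars_in_quartet=1 acc=0x7 bytes_emitted=3
After char 5 ('l'=37): chars_in_quartet=2 acc=0x1E5 bytes_emitted=3
After char 6 ('g'=32): chars_in_quartet=3 acc=0x7960 bytes_emitted=3
After char 7 ('8'=60): chars_in_quartet=4 acc=0x1E583C -> emit 1E 58 3C, reset; bytes_emitted=6
After char 8 ('L'=11): chars_in_quartet=1 acc=0xB bytes_emitted=6
After char 9 ('S'=18): chars_in_quartet=2 acc=0x2D2 bytes_emitted=6
After char 10 ('A'=0): chars_in_quartet=3 acc=0xB480 bytes_emitted=6
After char 11 ('P'=15): chars_in_quartet=4 acc=0x2D200F -> emit 2D 20 0F, reset; bytes_emitted=9
After char 12 ('2'=54): chars_in_quartet=1 acc=0x36 bytes_emitted=9
After char 13 ('Q'=16): chars_in_quartet=2 acc=0xD90 bytes_emitted=9
Padding '==': partial quartet acc=0xD90 -> emit D9; bytes_emitted=10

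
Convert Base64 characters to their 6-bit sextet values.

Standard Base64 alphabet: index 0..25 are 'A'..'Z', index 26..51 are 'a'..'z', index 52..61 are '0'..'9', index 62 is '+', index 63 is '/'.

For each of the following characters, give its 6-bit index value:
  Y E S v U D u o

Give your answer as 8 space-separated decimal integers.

Answer: 24 4 18 47 20 3 46 40

Derivation:
'Y': A..Z range, ord('Y') − ord('A') = 24
'E': A..Z range, ord('E') − ord('A') = 4
'S': A..Z range, ord('S') − ord('A') = 18
'v': a..z range, 26 + ord('v') − ord('a') = 47
'U': A..Z range, ord('U') − ord('A') = 20
'D': A..Z range, ord('D') − ord('A') = 3
'u': a..z range, 26 + ord('u') − ord('a') = 46
'o': a..z range, 26 + ord('o') − ord('a') = 40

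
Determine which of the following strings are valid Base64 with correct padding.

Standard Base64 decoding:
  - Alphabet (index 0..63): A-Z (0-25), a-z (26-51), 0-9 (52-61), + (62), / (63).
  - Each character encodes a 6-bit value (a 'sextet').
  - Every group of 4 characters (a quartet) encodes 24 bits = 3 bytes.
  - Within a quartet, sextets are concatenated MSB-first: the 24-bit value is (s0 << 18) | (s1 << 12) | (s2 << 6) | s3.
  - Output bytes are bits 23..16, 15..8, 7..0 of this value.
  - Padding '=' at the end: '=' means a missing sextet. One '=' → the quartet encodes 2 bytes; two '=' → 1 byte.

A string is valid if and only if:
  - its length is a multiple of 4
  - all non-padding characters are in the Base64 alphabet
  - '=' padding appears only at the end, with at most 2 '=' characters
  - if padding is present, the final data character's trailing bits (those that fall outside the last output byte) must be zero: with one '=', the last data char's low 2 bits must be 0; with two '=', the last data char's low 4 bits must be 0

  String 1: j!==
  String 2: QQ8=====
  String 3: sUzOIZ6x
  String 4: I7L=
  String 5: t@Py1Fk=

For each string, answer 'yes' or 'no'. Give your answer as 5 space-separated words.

String 1: 'j!==' → invalid (bad char(s): ['!'])
String 2: 'QQ8=====' → invalid (5 pad chars (max 2))
String 3: 'sUzOIZ6x' → valid
String 4: 'I7L=' → invalid (bad trailing bits)
String 5: 't@Py1Fk=' → invalid (bad char(s): ['@'])

Answer: no no yes no no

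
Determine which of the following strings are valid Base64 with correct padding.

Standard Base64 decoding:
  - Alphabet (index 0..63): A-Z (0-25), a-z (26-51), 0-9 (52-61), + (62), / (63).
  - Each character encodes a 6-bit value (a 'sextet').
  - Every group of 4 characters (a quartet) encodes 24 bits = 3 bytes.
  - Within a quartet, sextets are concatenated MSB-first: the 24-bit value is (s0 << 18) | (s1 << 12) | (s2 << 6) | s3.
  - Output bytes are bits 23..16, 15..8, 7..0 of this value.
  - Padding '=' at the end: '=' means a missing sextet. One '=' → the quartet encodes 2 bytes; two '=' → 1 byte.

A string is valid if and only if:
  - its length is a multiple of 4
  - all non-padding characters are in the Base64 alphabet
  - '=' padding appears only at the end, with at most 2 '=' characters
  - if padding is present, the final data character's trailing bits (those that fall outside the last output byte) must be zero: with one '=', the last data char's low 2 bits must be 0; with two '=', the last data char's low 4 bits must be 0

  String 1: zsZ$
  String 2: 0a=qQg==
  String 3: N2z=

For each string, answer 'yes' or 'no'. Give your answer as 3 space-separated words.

Answer: no no no

Derivation:
String 1: 'zsZ$' → invalid (bad char(s): ['$'])
String 2: '0a=qQg==' → invalid (bad char(s): ['=']; '=' in middle)
String 3: 'N2z=' → invalid (bad trailing bits)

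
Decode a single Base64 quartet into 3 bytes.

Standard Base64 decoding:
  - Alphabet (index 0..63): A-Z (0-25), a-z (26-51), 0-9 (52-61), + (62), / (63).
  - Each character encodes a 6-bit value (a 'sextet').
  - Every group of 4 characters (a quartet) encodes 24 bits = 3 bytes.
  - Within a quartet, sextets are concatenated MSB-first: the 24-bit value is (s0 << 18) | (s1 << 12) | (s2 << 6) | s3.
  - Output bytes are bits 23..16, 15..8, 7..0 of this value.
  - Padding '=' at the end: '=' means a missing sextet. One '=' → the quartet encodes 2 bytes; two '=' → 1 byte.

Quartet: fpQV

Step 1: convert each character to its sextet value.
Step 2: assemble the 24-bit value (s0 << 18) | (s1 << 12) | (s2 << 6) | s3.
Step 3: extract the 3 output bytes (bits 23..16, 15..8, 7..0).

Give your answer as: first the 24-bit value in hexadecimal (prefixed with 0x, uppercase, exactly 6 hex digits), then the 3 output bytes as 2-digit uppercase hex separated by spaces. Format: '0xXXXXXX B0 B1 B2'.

Answer: 0x7E9415 7E 94 15

Derivation:
Sextets: f=31, p=41, Q=16, V=21
24-bit: (31<<18) | (41<<12) | (16<<6) | 21
      = 0x7C0000 | 0x029000 | 0x000400 | 0x000015
      = 0x7E9415
Bytes: (v>>16)&0xFF=7E, (v>>8)&0xFF=94, v&0xFF=15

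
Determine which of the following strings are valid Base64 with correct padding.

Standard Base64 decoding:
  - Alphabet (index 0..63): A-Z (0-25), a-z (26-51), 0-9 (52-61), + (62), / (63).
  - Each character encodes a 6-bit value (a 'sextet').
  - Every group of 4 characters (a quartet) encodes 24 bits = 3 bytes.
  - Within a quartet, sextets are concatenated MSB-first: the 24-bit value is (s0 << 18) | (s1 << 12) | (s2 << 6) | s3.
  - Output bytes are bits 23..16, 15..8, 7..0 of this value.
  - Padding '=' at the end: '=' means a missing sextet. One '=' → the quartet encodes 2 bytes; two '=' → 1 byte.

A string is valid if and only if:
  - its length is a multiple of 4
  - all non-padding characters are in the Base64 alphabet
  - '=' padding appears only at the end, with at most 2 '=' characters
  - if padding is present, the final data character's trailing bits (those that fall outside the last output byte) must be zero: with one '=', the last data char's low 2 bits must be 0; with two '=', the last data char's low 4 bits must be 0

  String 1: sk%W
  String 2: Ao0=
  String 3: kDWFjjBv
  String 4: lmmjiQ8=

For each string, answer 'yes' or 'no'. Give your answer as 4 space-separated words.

Answer: no yes yes yes

Derivation:
String 1: 'sk%W' → invalid (bad char(s): ['%'])
String 2: 'Ao0=' → valid
String 3: 'kDWFjjBv' → valid
String 4: 'lmmjiQ8=' → valid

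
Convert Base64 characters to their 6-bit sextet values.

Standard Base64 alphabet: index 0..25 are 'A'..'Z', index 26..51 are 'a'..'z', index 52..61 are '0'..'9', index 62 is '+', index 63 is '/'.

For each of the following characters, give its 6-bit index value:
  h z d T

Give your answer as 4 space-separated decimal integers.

'h': a..z range, 26 + ord('h') − ord('a') = 33
'z': a..z range, 26 + ord('z') − ord('a') = 51
'd': a..z range, 26 + ord('d') − ord('a') = 29
'T': A..Z range, ord('T') − ord('A') = 19

Answer: 33 51 29 19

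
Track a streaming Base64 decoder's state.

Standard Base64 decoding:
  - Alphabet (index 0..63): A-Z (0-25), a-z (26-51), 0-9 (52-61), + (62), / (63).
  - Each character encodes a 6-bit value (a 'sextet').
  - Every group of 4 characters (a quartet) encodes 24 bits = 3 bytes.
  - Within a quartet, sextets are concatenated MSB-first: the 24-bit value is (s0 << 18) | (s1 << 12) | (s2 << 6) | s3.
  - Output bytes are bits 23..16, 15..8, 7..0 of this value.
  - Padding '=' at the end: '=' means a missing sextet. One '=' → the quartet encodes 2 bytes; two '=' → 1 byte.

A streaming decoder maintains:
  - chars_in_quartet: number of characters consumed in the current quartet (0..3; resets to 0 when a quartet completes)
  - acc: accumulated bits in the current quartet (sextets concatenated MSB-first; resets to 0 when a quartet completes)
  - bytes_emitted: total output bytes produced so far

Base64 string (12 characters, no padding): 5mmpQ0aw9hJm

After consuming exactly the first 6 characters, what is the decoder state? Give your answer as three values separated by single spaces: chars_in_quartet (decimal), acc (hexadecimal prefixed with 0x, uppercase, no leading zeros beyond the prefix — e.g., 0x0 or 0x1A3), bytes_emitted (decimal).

Answer: 2 0x434 3

Derivation:
After char 0 ('5'=57): chars_in_quartet=1 acc=0x39 bytes_emitted=0
After char 1 ('m'=38): chars_in_quartet=2 acc=0xE66 bytes_emitted=0
After char 2 ('m'=38): chars_in_quartet=3 acc=0x399A6 bytes_emitted=0
After char 3 ('p'=41): chars_in_quartet=4 acc=0xE669A9 -> emit E6 69 A9, reset; bytes_emitted=3
After char 4 ('Q'=16): chars_in_quartet=1 acc=0x10 bytes_emitted=3
After char 5 ('0'=52): chars_in_quartet=2 acc=0x434 bytes_emitted=3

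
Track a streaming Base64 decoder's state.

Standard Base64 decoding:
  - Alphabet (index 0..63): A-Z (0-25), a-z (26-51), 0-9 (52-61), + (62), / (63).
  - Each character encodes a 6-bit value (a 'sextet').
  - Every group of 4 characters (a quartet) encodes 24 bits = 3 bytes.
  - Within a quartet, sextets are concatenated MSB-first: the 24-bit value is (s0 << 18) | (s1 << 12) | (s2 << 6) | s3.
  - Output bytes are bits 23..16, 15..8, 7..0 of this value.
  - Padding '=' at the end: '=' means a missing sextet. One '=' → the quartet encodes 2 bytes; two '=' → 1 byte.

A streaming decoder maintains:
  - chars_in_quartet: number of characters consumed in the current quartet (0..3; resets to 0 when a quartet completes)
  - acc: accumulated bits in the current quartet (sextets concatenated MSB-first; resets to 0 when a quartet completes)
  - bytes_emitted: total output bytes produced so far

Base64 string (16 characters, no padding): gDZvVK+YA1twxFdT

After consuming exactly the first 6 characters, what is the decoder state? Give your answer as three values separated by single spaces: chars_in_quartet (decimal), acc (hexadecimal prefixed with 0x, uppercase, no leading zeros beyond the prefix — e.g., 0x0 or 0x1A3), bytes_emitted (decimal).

After char 0 ('g'=32): chars_in_quartet=1 acc=0x20 bytes_emitted=0
After char 1 ('D'=3): chars_in_quartet=2 acc=0x803 bytes_emitted=0
After char 2 ('Z'=25): chars_in_quartet=3 acc=0x200D9 bytes_emitted=0
After char 3 ('v'=47): chars_in_quartet=4 acc=0x80366F -> emit 80 36 6F, reset; bytes_emitted=3
After char 4 ('V'=21): chars_in_quartet=1 acc=0x15 bytes_emitted=3
After char 5 ('K'=10): chars_in_quartet=2 acc=0x54A bytes_emitted=3

Answer: 2 0x54A 3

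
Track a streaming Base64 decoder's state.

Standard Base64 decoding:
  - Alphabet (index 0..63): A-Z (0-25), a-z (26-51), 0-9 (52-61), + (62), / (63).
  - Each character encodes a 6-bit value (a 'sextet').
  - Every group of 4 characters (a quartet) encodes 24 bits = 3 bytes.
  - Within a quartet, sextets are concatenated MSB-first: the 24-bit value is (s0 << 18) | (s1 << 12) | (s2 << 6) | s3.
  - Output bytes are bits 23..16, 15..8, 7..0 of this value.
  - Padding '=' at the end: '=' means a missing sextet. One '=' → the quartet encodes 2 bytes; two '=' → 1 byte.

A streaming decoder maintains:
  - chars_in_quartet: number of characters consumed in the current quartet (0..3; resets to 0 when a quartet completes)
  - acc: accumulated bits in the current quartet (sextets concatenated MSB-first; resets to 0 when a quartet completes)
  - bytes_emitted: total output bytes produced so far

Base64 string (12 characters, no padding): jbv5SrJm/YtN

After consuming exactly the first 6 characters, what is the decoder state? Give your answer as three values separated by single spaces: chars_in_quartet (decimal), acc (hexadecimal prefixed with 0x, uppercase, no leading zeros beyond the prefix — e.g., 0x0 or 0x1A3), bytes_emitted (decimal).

Answer: 2 0x4AB 3

Derivation:
After char 0 ('j'=35): chars_in_quartet=1 acc=0x23 bytes_emitted=0
After char 1 ('b'=27): chars_in_quartet=2 acc=0x8DB bytes_emitted=0
After char 2 ('v'=47): chars_in_quartet=3 acc=0x236EF bytes_emitted=0
After char 3 ('5'=57): chars_in_quartet=4 acc=0x8DBBF9 -> emit 8D BB F9, reset; bytes_emitted=3
After char 4 ('S'=18): chars_in_quartet=1 acc=0x12 bytes_emitted=3
After char 5 ('r'=43): chars_in_quartet=2 acc=0x4AB bytes_emitted=3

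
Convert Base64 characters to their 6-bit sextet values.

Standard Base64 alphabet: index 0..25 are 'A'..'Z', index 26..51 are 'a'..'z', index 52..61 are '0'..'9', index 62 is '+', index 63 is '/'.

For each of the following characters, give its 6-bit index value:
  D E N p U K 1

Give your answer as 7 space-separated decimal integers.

'D': A..Z range, ord('D') − ord('A') = 3
'E': A..Z range, ord('E') − ord('A') = 4
'N': A..Z range, ord('N') − ord('A') = 13
'p': a..z range, 26 + ord('p') − ord('a') = 41
'U': A..Z range, ord('U') − ord('A') = 20
'K': A..Z range, ord('K') − ord('A') = 10
'1': 0..9 range, 52 + ord('1') − ord('0') = 53

Answer: 3 4 13 41 20 10 53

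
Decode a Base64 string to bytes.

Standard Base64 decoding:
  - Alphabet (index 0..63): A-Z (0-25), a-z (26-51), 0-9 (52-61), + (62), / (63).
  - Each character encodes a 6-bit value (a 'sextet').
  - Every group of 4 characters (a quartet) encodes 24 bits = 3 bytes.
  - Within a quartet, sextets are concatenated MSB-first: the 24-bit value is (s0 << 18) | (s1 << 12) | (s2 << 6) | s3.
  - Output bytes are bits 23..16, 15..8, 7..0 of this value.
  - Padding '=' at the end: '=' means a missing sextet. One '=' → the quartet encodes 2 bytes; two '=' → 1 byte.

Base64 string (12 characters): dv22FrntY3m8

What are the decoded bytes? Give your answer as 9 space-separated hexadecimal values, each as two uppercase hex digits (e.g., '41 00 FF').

Answer: 76 FD B6 16 B9 ED 63 79 BC

Derivation:
After char 0 ('d'=29): chars_in_quartet=1 acc=0x1D bytes_emitted=0
After char 1 ('v'=47): chars_in_quartet=2 acc=0x76F bytes_emitted=0
After char 2 ('2'=54): chars_in_quartet=3 acc=0x1DBF6 bytes_emitted=0
After char 3 ('2'=54): chars_in_quartet=4 acc=0x76FDB6 -> emit 76 FD B6, reset; bytes_emitted=3
After char 4 ('F'=5): chars_in_quartet=1 acc=0x5 bytes_emitted=3
After char 5 ('r'=43): chars_in_quartet=2 acc=0x16B bytes_emitted=3
After char 6 ('n'=39): chars_in_quartet=3 acc=0x5AE7 bytes_emitted=3
After char 7 ('t'=45): chars_in_quartet=4 acc=0x16B9ED -> emit 16 B9 ED, reset; bytes_emitted=6
After char 8 ('Y'=24): chars_in_quartet=1 acc=0x18 bytes_emitted=6
After char 9 ('3'=55): chars_in_quartet=2 acc=0x637 bytes_emitted=6
After char 10 ('m'=38): chars_in_quartet=3 acc=0x18DE6 bytes_emitted=6
After char 11 ('8'=60): chars_in_quartet=4 acc=0x6379BC -> emit 63 79 BC, reset; bytes_emitted=9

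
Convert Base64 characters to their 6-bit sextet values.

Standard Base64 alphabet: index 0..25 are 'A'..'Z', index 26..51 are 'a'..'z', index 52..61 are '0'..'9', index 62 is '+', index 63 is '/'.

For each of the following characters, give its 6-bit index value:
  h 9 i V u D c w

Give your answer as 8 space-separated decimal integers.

'h': a..z range, 26 + ord('h') − ord('a') = 33
'9': 0..9 range, 52 + ord('9') − ord('0') = 61
'i': a..z range, 26 + ord('i') − ord('a') = 34
'V': A..Z range, ord('V') − ord('A') = 21
'u': a..z range, 26 + ord('u') − ord('a') = 46
'D': A..Z range, ord('D') − ord('A') = 3
'c': a..z range, 26 + ord('c') − ord('a') = 28
'w': a..z range, 26 + ord('w') − ord('a') = 48

Answer: 33 61 34 21 46 3 28 48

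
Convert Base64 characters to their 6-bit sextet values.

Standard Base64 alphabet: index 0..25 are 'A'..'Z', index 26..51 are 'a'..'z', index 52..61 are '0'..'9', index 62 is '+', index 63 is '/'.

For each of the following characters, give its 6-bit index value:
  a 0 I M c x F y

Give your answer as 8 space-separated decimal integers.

Answer: 26 52 8 12 28 49 5 50

Derivation:
'a': a..z range, 26 + ord('a') − ord('a') = 26
'0': 0..9 range, 52 + ord('0') − ord('0') = 52
'I': A..Z range, ord('I') − ord('A') = 8
'M': A..Z range, ord('M') − ord('A') = 12
'c': a..z range, 26 + ord('c') − ord('a') = 28
'x': a..z range, 26 + ord('x') − ord('a') = 49
'F': A..Z range, ord('F') − ord('A') = 5
'y': a..z range, 26 + ord('y') − ord('a') = 50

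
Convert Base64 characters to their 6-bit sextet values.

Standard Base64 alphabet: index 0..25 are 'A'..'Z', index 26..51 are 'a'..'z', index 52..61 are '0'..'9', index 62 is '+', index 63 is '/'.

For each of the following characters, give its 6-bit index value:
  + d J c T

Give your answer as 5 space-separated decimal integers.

Answer: 62 29 9 28 19

Derivation:
'+': index 62
'd': a..z range, 26 + ord('d') − ord('a') = 29
'J': A..Z range, ord('J') − ord('A') = 9
'c': a..z range, 26 + ord('c') − ord('a') = 28
'T': A..Z range, ord('T') − ord('A') = 19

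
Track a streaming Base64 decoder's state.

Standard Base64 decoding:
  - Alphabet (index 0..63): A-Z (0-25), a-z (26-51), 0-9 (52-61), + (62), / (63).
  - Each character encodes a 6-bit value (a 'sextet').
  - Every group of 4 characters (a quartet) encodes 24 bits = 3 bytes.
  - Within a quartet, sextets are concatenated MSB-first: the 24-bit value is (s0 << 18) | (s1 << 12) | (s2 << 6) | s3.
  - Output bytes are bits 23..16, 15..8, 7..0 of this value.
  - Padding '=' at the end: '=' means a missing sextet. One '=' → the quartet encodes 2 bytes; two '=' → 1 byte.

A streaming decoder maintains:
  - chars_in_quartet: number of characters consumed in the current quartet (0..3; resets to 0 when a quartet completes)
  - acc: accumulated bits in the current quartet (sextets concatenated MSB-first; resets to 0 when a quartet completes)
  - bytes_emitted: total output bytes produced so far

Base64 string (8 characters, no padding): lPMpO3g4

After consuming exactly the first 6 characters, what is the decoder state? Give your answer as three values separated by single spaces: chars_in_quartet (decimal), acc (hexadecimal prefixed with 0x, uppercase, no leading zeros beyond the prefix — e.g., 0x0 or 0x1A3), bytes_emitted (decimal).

After char 0 ('l'=37): chars_in_quartet=1 acc=0x25 bytes_emitted=0
After char 1 ('P'=15): chars_in_quartet=2 acc=0x94F bytes_emitted=0
After char 2 ('M'=12): chars_in_quartet=3 acc=0x253CC bytes_emitted=0
After char 3 ('p'=41): chars_in_quartet=4 acc=0x94F329 -> emit 94 F3 29, reset; bytes_emitted=3
After char 4 ('O'=14): chars_in_quartet=1 acc=0xE bytes_emitted=3
After char 5 ('3'=55): chars_in_quartet=2 acc=0x3B7 bytes_emitted=3

Answer: 2 0x3B7 3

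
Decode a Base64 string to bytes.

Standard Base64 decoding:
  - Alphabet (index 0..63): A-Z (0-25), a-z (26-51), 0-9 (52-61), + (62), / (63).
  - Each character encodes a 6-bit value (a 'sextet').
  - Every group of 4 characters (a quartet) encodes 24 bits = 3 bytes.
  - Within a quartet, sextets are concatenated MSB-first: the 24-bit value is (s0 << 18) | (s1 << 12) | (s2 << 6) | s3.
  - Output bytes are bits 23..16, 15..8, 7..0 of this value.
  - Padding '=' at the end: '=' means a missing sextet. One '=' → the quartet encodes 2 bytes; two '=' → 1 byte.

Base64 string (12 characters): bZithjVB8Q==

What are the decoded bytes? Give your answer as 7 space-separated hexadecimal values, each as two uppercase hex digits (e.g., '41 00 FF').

Answer: 6D 98 AD 86 35 41 F1

Derivation:
After char 0 ('b'=27): chars_in_quartet=1 acc=0x1B bytes_emitted=0
After char 1 ('Z'=25): chars_in_quartet=2 acc=0x6D9 bytes_emitted=0
After char 2 ('i'=34): chars_in_quartet=3 acc=0x1B662 bytes_emitted=0
After char 3 ('t'=45): chars_in_quartet=4 acc=0x6D98AD -> emit 6D 98 AD, reset; bytes_emitted=3
After char 4 ('h'=33): chars_in_quartet=1 acc=0x21 bytes_emitted=3
After char 5 ('j'=35): chars_in_quartet=2 acc=0x863 bytes_emitted=3
After char 6 ('V'=21): chars_in_quartet=3 acc=0x218D5 bytes_emitted=3
After char 7 ('B'=1): chars_in_quartet=4 acc=0x863541 -> emit 86 35 41, reset; bytes_emitted=6
After char 8 ('8'=60): chars_in_quartet=1 acc=0x3C bytes_emitted=6
After char 9 ('Q'=16): chars_in_quartet=2 acc=0xF10 bytes_emitted=6
Padding '==': partial quartet acc=0xF10 -> emit F1; bytes_emitted=7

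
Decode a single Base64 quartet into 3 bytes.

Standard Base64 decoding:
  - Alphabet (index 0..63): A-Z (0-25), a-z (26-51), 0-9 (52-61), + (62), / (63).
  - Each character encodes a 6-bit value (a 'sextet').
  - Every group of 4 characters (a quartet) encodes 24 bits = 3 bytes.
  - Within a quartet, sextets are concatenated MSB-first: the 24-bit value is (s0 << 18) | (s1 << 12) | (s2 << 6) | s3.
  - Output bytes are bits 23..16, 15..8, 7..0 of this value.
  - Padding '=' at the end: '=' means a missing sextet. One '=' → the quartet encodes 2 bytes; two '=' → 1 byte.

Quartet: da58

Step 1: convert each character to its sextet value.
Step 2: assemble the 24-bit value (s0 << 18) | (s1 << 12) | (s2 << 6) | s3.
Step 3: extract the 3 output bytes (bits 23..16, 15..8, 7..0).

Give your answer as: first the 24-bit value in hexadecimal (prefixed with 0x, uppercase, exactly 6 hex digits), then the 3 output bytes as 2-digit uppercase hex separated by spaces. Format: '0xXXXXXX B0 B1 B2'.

Sextets: d=29, a=26, 5=57, 8=60
24-bit: (29<<18) | (26<<12) | (57<<6) | 60
      = 0x740000 | 0x01A000 | 0x000E40 | 0x00003C
      = 0x75AE7C
Bytes: (v>>16)&0xFF=75, (v>>8)&0xFF=AE, v&0xFF=7C

Answer: 0x75AE7C 75 AE 7C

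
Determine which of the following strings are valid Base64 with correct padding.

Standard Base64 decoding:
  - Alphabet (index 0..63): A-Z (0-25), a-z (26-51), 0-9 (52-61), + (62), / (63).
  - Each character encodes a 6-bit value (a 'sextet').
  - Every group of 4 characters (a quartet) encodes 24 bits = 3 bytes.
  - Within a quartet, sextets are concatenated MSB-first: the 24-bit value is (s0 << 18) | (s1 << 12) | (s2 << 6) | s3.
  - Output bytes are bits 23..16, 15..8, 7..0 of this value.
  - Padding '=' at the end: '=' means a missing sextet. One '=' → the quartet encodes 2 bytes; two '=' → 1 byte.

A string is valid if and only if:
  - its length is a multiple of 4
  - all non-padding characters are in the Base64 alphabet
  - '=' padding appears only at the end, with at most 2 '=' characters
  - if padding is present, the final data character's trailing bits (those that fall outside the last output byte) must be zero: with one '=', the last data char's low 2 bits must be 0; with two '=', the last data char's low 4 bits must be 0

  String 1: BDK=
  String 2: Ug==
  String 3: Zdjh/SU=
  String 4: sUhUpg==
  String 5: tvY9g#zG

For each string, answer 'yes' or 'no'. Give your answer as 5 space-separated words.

Answer: no yes yes yes no

Derivation:
String 1: 'BDK=' → invalid (bad trailing bits)
String 2: 'Ug==' → valid
String 3: 'Zdjh/SU=' → valid
String 4: 'sUhUpg==' → valid
String 5: 'tvY9g#zG' → invalid (bad char(s): ['#'])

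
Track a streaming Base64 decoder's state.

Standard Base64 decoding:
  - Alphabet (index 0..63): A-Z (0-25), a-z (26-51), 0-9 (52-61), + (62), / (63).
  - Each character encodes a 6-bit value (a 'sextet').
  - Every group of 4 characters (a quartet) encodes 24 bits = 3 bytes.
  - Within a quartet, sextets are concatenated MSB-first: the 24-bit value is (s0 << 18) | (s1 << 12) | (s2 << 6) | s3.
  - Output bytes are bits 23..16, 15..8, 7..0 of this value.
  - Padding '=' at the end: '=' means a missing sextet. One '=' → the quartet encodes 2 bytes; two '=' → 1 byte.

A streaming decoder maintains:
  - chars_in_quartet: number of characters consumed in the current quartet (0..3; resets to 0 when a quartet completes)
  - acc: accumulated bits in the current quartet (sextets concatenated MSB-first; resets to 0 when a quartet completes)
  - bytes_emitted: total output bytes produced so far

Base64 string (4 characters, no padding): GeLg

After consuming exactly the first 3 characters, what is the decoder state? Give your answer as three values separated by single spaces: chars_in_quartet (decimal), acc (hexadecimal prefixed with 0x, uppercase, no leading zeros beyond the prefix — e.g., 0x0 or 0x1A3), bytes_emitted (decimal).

Answer: 3 0x678B 0

Derivation:
After char 0 ('G'=6): chars_in_quartet=1 acc=0x6 bytes_emitted=0
After char 1 ('e'=30): chars_in_quartet=2 acc=0x19E bytes_emitted=0
After char 2 ('L'=11): chars_in_quartet=3 acc=0x678B bytes_emitted=0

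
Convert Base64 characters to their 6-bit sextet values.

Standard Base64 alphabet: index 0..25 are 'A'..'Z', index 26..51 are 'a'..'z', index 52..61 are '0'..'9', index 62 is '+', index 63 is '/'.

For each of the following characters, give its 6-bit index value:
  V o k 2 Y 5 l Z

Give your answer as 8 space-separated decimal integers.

'V': A..Z range, ord('V') − ord('A') = 21
'o': a..z range, 26 + ord('o') − ord('a') = 40
'k': a..z range, 26 + ord('k') − ord('a') = 36
'2': 0..9 range, 52 + ord('2') − ord('0') = 54
'Y': A..Z range, ord('Y') − ord('A') = 24
'5': 0..9 range, 52 + ord('5') − ord('0') = 57
'l': a..z range, 26 + ord('l') − ord('a') = 37
'Z': A..Z range, ord('Z') − ord('A') = 25

Answer: 21 40 36 54 24 57 37 25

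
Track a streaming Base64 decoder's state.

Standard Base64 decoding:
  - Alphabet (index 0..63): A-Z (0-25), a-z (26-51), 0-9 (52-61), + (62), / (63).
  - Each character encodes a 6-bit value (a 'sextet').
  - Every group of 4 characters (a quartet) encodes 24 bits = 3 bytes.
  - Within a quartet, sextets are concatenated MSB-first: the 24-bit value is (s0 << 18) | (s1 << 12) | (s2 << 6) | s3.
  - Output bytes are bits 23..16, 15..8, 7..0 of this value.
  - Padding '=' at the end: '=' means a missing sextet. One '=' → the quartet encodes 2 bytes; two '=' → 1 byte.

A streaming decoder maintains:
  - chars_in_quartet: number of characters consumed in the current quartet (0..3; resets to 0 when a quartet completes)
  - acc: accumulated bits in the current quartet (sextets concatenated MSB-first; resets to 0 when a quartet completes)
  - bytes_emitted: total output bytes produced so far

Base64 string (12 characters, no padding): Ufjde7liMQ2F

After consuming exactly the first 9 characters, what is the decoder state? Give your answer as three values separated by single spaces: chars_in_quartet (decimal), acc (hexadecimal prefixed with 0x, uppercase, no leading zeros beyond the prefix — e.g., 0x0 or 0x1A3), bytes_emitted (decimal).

Answer: 1 0xC 6

Derivation:
After char 0 ('U'=20): chars_in_quartet=1 acc=0x14 bytes_emitted=0
After char 1 ('f'=31): chars_in_quartet=2 acc=0x51F bytes_emitted=0
After char 2 ('j'=35): chars_in_quartet=3 acc=0x147E3 bytes_emitted=0
After char 3 ('d'=29): chars_in_quartet=4 acc=0x51F8DD -> emit 51 F8 DD, reset; bytes_emitted=3
After char 4 ('e'=30): chars_in_quartet=1 acc=0x1E bytes_emitted=3
After char 5 ('7'=59): chars_in_quartet=2 acc=0x7BB bytes_emitted=3
After char 6 ('l'=37): chars_in_quartet=3 acc=0x1EEE5 bytes_emitted=3
After char 7 ('i'=34): chars_in_quartet=4 acc=0x7BB962 -> emit 7B B9 62, reset; bytes_emitted=6
After char 8 ('M'=12): chars_in_quartet=1 acc=0xC bytes_emitted=6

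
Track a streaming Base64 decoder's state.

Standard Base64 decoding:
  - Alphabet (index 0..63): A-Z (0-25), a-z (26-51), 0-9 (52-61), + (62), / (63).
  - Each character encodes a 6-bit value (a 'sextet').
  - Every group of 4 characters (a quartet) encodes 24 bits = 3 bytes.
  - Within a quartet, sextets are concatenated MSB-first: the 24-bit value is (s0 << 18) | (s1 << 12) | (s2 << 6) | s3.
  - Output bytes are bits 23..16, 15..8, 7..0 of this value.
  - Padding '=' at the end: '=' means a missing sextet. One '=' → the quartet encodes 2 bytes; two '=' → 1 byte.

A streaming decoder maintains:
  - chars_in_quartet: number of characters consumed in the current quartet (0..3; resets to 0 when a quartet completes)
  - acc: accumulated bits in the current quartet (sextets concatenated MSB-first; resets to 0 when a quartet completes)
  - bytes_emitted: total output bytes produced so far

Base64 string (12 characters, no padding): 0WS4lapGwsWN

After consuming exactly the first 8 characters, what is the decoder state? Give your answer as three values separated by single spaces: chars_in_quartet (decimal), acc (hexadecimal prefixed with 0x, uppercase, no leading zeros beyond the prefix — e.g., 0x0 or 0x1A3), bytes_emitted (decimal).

Answer: 0 0x0 6

Derivation:
After char 0 ('0'=52): chars_in_quartet=1 acc=0x34 bytes_emitted=0
After char 1 ('W'=22): chars_in_quartet=2 acc=0xD16 bytes_emitted=0
After char 2 ('S'=18): chars_in_quartet=3 acc=0x34592 bytes_emitted=0
After char 3 ('4'=56): chars_in_quartet=4 acc=0xD164B8 -> emit D1 64 B8, reset; bytes_emitted=3
After char 4 ('l'=37): chars_in_quartet=1 acc=0x25 bytes_emitted=3
After char 5 ('a'=26): chars_in_quartet=2 acc=0x95A bytes_emitted=3
After char 6 ('p'=41): chars_in_quartet=3 acc=0x256A9 bytes_emitted=3
After char 7 ('G'=6): chars_in_quartet=4 acc=0x95AA46 -> emit 95 AA 46, reset; bytes_emitted=6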